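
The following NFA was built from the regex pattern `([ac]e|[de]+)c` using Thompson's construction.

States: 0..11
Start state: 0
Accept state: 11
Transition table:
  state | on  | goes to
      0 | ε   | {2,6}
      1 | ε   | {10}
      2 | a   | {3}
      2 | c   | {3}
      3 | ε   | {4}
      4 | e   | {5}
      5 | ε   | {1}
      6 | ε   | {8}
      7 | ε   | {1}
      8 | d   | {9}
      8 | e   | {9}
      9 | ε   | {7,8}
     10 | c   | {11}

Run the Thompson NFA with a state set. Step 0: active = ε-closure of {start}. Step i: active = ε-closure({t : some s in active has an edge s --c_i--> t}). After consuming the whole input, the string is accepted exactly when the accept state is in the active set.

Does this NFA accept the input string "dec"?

initial (ε-close {0}): {0,2,6,8}
'd' @ 1: {1,7,8,9,10}
'e' @ 2: {1,7,8,9,10}
'c' @ 3: {11}  (accept∈set)
final: {11}; accept 11 in set

Answer: ACCEPT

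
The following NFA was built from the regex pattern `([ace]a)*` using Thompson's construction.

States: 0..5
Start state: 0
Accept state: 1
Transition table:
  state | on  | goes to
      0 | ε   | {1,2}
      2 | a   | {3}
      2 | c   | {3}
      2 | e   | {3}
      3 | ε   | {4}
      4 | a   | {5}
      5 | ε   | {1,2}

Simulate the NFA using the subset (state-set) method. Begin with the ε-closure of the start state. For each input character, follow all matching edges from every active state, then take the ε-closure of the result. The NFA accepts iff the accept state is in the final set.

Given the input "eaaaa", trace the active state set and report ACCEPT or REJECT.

S₀ = ε-closure({0}) = {0,1,2}
'e' @ 1: {3,4}
'a' @ 2: {1,2,5}  [accepting]
'a' @ 3: {3,4}
'a' @ 4: {1,2,5}  [accepting]
'a' @ 5: {3,4}
final: {3,4}; accept 1 not in set

Answer: REJECT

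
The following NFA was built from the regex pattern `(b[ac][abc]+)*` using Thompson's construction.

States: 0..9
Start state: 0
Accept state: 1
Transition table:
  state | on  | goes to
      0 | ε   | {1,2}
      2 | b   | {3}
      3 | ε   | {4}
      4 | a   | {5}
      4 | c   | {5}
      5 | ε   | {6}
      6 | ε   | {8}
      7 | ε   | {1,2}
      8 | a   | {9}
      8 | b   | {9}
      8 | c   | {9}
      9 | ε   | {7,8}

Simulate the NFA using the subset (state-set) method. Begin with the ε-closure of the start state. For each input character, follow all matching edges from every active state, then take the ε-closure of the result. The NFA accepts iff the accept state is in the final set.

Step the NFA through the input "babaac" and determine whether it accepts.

S₀ = ε-closure({0}) = {0,1,2}
'b' @ 1: {3,4}
'a' @ 2: {5,6,8}
'b' @ 3: {1,2,7,8,9}  ✓accept
'a' @ 4: {1,2,7,8,9}  ✓accept
'a' @ 5: {1,2,7,8,9}  ✓accept
'c' @ 6: {1,2,7,8,9}  ✓accept
after full input: {1,2,7,8,9}  (accept=1 in)

Answer: ACCEPT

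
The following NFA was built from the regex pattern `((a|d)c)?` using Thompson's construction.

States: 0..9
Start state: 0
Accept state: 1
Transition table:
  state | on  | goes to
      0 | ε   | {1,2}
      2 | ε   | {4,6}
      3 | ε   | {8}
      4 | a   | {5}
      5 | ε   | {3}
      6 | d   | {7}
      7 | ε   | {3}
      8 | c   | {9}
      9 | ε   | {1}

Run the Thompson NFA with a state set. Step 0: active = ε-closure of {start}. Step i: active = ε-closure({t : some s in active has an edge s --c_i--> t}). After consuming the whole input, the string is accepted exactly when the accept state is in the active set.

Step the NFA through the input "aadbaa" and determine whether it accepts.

Answer: REJECT

Derivation:
start: ε-closure({0}) = {0,1,2,4,6}
'a' @ 1: {3,5,8}
'a' @ 2: {}  — state set empty
rest 'dbaa' ignored (set empty)
end set {} — state 1 not in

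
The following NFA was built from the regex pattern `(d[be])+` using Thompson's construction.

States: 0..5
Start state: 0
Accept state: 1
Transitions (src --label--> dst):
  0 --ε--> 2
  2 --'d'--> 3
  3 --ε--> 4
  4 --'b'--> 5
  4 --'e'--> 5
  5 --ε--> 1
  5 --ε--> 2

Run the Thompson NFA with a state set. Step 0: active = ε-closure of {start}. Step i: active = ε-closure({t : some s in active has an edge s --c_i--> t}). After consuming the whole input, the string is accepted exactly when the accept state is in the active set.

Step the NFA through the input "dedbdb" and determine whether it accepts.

Answer: ACCEPT

Trace:
S₀ = ε-closure({0}) = {0,2}
'd' @ 1: {3,4}
'e' @ 2: {1,2,5}  [accepting]
'd' @ 3: {3,4}
'b' @ 4: {1,2,5}  [accepting]
'd' @ 5: {3,4}
'b' @ 6: {1,2,5}  [accepting]
end set {1,2,5} — state 1 in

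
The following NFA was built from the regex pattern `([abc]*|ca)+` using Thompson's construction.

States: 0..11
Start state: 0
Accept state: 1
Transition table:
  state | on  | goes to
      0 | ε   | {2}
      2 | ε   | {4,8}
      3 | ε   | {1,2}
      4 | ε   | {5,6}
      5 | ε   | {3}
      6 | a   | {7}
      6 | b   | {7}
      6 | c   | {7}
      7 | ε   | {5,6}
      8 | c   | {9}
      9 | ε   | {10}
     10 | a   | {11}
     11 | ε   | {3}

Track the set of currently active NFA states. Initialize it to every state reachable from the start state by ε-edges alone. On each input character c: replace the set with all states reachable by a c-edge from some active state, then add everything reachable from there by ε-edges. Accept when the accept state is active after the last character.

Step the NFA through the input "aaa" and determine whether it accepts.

Answer: ACCEPT

Trace:
initial (ε-close {0}): {0,1,2,3,4,5,6,8}
'a' @ 1: {1,2,3,4,5,6,7,8}  [accepting]
'a' @ 2: {1,2,3,4,5,6,7,8}  [accepting]
'a' @ 3: {1,2,3,4,5,6,7,8}  [accepting]
after full input: {1,2,3,4,5,6,7,8}  (accept=1 in)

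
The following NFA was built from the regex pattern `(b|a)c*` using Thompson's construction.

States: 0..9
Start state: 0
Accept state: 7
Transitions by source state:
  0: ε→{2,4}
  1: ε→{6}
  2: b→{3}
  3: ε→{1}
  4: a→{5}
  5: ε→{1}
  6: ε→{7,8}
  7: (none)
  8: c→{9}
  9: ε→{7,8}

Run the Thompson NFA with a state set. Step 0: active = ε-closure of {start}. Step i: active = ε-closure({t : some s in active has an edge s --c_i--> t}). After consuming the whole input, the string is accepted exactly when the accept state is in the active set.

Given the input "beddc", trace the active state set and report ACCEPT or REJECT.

start: ε-closure({0}) = {0,2,4}
'b' @ 1: {1,3,6,7,8}  ✓accept
'e' @ 2: {}  — state set empty
rest 'ddc' ignored (set empty)
after full input: {}  (accept=7 not in)

Answer: REJECT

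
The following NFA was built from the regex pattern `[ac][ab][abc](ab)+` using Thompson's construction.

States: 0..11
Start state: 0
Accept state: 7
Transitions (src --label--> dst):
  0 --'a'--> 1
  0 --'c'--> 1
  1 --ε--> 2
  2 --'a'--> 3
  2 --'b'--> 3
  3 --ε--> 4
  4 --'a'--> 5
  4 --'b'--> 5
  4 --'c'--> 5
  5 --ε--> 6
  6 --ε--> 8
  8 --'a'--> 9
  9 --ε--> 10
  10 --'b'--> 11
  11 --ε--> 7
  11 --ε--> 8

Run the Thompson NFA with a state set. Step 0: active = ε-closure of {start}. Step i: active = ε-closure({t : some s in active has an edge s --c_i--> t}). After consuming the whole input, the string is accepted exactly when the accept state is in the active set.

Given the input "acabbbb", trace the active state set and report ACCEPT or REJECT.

start: ε-closure({0}) = {0}
'a' @ 1: {1,2}
'c' @ 2: {}  — no active states
rest 'abbbb' ignored (set empty)
end set {} — state 7 not in

Answer: REJECT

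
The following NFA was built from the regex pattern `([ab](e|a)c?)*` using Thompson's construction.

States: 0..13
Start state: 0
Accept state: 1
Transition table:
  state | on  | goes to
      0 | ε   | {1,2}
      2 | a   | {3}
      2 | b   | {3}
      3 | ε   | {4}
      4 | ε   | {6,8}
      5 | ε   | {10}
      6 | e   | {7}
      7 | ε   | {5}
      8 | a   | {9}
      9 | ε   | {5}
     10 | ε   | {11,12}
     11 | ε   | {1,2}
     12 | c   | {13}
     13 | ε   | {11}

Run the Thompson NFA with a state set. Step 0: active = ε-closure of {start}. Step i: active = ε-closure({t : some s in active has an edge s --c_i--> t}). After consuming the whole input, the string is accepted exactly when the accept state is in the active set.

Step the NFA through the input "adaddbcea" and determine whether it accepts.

Answer: REJECT

Trace:
initial (ε-close {0}): {0,1,2}
'a' @ 1: {3,4,6,8}
'd' @ 2: {}  — no active states
rest 'addbcea' ignored (set empty)
final: {}; accept 1 not in set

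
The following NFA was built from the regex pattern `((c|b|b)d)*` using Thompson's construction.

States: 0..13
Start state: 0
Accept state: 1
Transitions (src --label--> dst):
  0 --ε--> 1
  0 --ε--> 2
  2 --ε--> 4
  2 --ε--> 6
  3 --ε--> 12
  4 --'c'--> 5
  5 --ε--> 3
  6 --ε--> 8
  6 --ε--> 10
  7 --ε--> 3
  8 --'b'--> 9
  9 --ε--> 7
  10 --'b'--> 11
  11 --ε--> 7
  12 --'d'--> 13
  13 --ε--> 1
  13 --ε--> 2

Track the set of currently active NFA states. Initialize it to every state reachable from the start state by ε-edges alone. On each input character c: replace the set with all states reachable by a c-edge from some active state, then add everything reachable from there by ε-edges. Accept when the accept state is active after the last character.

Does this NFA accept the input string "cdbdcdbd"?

S₀ = ε-closure({0}) = {0,1,2,4,6,8,10}
'c' @ 1: {3,5,12}
'd' @ 2: {1,2,4,6,8,10,13}  (accept∈set)
'b' @ 3: {3,7,9,11,12}
'd' @ 4: {1,2,4,6,8,10,13}  (accept∈set)
'c' @ 5: {3,5,12}
'd' @ 6: {1,2,4,6,8,10,13}  (accept∈set)
'b' @ 7: {3,7,9,11,12}
'd' @ 8: {1,2,4,6,8,10,13}  (accept∈set)
end set {1,2,4,6,8,10,13} — state 1 in

Answer: ACCEPT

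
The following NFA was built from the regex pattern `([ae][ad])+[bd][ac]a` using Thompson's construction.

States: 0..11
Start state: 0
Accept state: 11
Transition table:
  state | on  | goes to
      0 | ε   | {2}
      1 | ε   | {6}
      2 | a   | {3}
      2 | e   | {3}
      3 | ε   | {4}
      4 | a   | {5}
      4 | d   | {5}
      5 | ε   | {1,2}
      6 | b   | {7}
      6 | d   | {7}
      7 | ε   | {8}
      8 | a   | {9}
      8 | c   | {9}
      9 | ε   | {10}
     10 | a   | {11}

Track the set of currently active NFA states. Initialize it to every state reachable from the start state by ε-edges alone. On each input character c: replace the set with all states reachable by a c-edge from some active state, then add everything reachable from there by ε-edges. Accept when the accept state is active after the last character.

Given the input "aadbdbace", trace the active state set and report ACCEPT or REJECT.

start: ε-closure({0}) = {0,2}
'a' @ 1: {3,4}
'a' @ 2: {1,2,5,6}
'd' @ 3: {7,8}
'b' @ 4: {}  — state set empty
rest 'dbace' ignored (set empty)
final: {}; accept 11 not in set

Answer: REJECT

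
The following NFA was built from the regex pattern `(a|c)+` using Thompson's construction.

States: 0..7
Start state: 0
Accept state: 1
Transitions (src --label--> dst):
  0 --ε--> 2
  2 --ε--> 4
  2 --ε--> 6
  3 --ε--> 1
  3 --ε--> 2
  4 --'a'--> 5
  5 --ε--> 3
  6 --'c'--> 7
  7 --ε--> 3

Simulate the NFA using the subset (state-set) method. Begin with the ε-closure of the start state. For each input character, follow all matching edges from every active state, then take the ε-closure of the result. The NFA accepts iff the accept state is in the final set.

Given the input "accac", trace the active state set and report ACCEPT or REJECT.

S₀ = ε-closure({0}) = {0,2,4,6}
'a' @ 1: {1,2,3,4,5,6}  ✓accept
'c' @ 2: {1,2,3,4,6,7}  ✓accept
'c' @ 3: {1,2,3,4,6,7}  ✓accept
'a' @ 4: {1,2,3,4,5,6}  ✓accept
'c' @ 5: {1,2,3,4,6,7}  ✓accept
after full input: {1,2,3,4,6,7}  (accept=1 in)

Answer: ACCEPT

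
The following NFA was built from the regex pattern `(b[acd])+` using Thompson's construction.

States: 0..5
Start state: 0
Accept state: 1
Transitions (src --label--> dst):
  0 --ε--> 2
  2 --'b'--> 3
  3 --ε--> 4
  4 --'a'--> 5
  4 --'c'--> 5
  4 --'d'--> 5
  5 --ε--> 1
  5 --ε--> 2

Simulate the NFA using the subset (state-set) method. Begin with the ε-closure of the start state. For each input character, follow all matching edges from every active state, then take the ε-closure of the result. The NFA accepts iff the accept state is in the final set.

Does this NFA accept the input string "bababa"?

initial (ε-close {0}): {0,2}
'b' @ 1: {3,4}
'a' @ 2: {1,2,5}  ✓accept
'b' @ 3: {3,4}
'a' @ 4: {1,2,5}  ✓accept
'b' @ 5: {3,4}
'a' @ 6: {1,2,5}  ✓accept
end set {1,2,5} — state 1 in

Answer: ACCEPT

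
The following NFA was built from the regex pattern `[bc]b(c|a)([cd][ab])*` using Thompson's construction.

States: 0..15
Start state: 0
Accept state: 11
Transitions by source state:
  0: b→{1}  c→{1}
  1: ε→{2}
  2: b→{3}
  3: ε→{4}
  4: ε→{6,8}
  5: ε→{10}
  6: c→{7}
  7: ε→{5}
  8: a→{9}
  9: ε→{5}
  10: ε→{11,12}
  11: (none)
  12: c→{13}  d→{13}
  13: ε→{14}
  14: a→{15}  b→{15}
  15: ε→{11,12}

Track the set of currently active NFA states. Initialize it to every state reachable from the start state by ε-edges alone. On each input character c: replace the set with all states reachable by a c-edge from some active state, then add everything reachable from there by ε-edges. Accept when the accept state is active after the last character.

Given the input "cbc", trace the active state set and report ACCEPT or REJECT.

start: ε-closure({0}) = {0}
'c' @ 1: {1,2}
'b' @ 2: {3,4,6,8}
'c' @ 3: {5,7,10,11,12}  (accept∈set)
final: {5,7,10,11,12}; accept 11 in set

Answer: ACCEPT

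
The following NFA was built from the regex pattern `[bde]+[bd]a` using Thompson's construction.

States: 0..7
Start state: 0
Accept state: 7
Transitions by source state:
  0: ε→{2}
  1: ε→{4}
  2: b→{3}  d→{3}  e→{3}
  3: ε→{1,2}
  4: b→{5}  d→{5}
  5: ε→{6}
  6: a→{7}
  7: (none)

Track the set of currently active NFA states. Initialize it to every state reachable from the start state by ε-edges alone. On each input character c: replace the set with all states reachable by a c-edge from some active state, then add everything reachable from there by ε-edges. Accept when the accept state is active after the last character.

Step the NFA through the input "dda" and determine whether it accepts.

start: ε-closure({0}) = {0,2}
'd' @ 1: {1,2,3,4}
'd' @ 2: {1,2,3,4,5,6}
'a' @ 3: {7}  (accept∈set)
final: {7}; accept 7 in set

Answer: ACCEPT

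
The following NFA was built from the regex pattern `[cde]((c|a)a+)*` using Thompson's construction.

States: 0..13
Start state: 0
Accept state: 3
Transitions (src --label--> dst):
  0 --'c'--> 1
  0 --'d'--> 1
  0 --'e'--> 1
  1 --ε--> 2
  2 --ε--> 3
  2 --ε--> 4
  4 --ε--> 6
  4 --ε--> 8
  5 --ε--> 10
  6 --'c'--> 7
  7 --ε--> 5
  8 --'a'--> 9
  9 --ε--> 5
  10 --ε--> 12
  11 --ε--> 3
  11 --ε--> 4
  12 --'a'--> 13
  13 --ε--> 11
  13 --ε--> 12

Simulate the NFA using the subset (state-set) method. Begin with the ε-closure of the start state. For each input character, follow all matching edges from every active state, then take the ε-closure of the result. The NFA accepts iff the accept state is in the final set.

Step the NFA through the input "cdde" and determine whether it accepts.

start: ε-closure({0}) = {0}
'c' @ 1: {1,2,3,4,6,8}  ✓accept
'd' @ 2: {}  — dead — no transitions
rest 'de' ignored (set empty)
end set {} — state 3 not in

Answer: REJECT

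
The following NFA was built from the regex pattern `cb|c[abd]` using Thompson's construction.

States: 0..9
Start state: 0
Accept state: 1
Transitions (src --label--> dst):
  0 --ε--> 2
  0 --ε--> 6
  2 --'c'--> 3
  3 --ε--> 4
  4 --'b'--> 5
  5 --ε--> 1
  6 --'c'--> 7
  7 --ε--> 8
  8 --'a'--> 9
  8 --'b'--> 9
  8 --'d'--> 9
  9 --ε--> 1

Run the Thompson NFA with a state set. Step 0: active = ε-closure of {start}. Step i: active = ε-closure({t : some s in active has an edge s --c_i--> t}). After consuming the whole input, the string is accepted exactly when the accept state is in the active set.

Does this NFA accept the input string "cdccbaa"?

S₀ = ε-closure({0}) = {0,2,6}
'c' @ 1: {3,4,7,8}
'd' @ 2: {1,9}  (accept∈set)
'c' @ 3: {}  — no active states
rest 'cbaa' ignored (set empty)
after full input: {}  (accept=1 not in)

Answer: REJECT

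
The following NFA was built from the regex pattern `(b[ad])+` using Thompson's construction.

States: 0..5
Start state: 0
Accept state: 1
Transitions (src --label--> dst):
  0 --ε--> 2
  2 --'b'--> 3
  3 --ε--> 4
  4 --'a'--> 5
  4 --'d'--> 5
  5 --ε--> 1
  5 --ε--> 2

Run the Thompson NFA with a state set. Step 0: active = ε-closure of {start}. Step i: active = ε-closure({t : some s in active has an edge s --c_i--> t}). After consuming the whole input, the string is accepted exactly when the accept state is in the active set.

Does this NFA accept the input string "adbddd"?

S₀ = ε-closure({0}) = {0,2}
'a' @ 1: {}  — dead — no transitions
rest 'dbddd' ignored (set empty)
end set {} — state 1 not in

Answer: REJECT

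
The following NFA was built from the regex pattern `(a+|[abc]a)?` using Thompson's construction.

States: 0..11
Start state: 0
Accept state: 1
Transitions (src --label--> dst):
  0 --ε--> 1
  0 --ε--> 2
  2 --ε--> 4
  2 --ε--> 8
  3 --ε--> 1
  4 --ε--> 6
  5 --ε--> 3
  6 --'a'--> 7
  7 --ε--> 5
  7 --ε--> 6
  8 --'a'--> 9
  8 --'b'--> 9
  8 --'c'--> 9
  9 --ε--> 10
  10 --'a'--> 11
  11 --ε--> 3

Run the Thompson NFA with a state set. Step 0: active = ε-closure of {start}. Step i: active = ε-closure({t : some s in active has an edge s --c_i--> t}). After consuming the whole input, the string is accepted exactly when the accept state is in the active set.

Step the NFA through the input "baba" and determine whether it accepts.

Answer: REJECT

Derivation:
initial (ε-close {0}): {0,1,2,4,6,8}
'b' @ 1: {9,10}
'a' @ 2: {1,3,11}  (accept∈set)
'b' @ 3: {}  — state set empty
rest 'a' ignored (set empty)
after full input: {}  (accept=1 not in)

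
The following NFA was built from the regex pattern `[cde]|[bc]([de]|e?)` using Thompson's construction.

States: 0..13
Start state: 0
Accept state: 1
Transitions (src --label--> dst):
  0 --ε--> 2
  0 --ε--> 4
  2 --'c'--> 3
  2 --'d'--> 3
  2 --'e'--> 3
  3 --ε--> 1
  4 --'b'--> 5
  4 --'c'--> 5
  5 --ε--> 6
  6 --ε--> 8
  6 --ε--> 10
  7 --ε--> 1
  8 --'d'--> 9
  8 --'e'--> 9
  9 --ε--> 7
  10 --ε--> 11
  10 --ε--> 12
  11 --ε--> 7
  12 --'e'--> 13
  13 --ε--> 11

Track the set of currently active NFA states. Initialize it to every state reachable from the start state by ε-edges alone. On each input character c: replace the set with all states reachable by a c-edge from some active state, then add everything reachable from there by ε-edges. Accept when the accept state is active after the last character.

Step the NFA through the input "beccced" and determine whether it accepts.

Answer: REJECT

Derivation:
initial (ε-close {0}): {0,2,4}
'b' @ 1: {1,5,6,7,8,10,11,12}  ✓accept
'e' @ 2: {1,7,9,11,13}  ✓accept
'c' @ 3: {}  — no active states
rest 'cced' ignored (set empty)
end set {} — state 1 not in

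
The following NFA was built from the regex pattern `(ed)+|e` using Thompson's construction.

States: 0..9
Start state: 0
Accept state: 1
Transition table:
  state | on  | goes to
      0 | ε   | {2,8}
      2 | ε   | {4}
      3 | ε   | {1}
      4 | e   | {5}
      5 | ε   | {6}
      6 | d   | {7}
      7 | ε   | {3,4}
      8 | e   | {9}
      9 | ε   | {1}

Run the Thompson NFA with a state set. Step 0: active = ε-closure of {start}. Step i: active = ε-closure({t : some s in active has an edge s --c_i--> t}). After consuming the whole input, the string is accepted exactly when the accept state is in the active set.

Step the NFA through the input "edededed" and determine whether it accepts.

Answer: ACCEPT

Derivation:
initial (ε-close {0}): {0,2,4,8}
'e' @ 1: {1,5,6,9}  (accept∈set)
'd' @ 2: {1,3,4,7}  (accept∈set)
'e' @ 3: {5,6}
'd' @ 4: {1,3,4,7}  (accept∈set)
'e' @ 5: {5,6}
'd' @ 6: {1,3,4,7}  (accept∈set)
'e' @ 7: {5,6}
'd' @ 8: {1,3,4,7}  (accept∈set)
end set {1,3,4,7} — state 1 in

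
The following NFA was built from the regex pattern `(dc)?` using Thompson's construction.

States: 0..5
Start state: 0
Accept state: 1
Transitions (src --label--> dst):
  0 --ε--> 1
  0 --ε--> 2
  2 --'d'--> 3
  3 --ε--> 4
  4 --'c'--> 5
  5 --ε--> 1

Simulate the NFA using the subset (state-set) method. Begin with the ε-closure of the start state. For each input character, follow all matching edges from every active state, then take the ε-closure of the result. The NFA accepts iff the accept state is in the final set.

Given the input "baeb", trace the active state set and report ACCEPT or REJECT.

Answer: REJECT

Steps:
initial (ε-close {0}): {0,1,2}
'b' @ 1: {}  — dead — no transitions
rest 'aeb' ignored (set empty)
end set {} — state 1 not in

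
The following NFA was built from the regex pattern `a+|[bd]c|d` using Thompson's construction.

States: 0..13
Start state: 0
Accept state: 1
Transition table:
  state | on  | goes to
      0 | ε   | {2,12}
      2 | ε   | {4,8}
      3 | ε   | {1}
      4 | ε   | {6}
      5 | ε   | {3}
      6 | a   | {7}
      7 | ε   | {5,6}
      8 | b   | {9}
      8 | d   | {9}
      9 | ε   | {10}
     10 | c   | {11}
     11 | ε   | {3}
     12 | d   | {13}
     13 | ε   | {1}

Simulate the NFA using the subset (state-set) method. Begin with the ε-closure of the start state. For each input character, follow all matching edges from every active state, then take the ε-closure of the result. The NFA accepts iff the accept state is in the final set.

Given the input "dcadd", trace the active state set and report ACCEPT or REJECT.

start: ε-closure({0}) = {0,2,4,6,8,12}
'd' @ 1: {1,9,10,13}  (accept∈set)
'c' @ 2: {1,3,11}  (accept∈set)
'a' @ 3: {}  — state set empty
rest 'dd' ignored (set empty)
end set {} — state 1 not in

Answer: REJECT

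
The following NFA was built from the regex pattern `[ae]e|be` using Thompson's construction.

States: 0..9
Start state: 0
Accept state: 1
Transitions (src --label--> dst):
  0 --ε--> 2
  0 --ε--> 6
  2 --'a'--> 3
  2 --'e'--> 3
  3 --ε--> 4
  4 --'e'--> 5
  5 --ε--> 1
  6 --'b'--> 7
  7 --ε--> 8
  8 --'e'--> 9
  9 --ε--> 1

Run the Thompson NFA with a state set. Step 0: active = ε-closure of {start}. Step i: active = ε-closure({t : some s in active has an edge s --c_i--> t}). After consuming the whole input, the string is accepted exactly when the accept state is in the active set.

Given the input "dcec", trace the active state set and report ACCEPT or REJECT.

Answer: REJECT

Trace:
initial (ε-close {0}): {0,2,6}
'd' @ 1: {}  — dead — no transitions
rest 'cec' ignored (set empty)
end set {} — state 1 not in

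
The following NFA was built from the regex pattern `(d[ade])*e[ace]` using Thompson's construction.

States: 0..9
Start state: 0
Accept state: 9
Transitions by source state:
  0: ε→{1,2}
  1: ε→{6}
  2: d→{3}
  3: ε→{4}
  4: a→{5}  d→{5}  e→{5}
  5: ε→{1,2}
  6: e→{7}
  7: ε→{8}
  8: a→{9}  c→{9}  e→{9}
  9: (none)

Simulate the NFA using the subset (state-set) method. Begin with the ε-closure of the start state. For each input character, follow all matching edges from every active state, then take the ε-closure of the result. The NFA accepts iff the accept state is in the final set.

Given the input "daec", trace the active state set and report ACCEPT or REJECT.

Answer: ACCEPT

Trace:
initial (ε-close {0}): {0,1,2,6}
'd' @ 1: {3,4}
'a' @ 2: {1,2,5,6}
'e' @ 3: {7,8}
'c' @ 4: {9}  ✓accept
end set {9} — state 9 in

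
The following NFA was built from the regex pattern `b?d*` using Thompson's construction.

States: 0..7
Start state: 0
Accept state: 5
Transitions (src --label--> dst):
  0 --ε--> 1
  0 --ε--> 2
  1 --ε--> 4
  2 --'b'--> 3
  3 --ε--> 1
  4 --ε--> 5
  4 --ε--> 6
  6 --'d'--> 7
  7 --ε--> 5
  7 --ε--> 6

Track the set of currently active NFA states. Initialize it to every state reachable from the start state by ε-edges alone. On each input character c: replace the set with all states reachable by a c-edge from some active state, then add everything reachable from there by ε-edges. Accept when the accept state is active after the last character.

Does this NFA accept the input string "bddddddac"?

Answer: REJECT

Trace:
initial (ε-close {0}): {0,1,2,4,5,6}
'b' @ 1: {1,3,4,5,6}  ✓accept
'd' @ 2: {5,6,7}  ✓accept
'd' @ 3: {5,6,7}  ✓accept
'd' @ 4: {5,6,7}  ✓accept
'd' @ 5: {5,6,7}  ✓accept
'd' @ 6: {5,6,7}  ✓accept
'd' @ 7: {5,6,7}  ✓accept
'a' @ 8: {}  — state set empty
rest 'c' ignored (set empty)
final: {}; accept 5 not in set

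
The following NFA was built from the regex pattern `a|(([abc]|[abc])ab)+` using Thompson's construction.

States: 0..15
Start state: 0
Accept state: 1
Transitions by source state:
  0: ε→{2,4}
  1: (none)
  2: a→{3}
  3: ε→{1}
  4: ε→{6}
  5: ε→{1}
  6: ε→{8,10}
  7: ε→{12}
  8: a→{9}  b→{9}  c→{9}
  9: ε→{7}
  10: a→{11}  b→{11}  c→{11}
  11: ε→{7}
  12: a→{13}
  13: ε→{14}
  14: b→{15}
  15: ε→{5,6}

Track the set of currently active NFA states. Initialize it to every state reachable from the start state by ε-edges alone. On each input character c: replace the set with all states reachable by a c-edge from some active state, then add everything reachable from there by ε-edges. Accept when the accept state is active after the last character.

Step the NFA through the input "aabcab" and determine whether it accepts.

start: ε-closure({0}) = {0,2,4,6,8,10}
'a' @ 1: {1,3,7,9,11,12}  ✓accept
'a' @ 2: {13,14}
'b' @ 3: {1,5,6,8,10,15}  ✓accept
'c' @ 4: {7,9,11,12}
'a' @ 5: {13,14}
'b' @ 6: {1,5,6,8,10,15}  ✓accept
final: {1,5,6,8,10,15}; accept 1 in set

Answer: ACCEPT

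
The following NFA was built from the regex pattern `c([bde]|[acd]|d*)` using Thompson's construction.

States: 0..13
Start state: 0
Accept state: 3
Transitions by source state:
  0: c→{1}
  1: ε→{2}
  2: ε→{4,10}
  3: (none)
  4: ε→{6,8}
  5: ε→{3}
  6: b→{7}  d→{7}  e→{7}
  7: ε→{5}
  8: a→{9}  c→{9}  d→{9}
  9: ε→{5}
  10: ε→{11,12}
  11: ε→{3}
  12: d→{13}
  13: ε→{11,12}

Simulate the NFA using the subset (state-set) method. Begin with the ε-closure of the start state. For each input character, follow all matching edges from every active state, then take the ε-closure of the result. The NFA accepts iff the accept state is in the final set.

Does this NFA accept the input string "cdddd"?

Answer: ACCEPT

Steps:
start: ε-closure({0}) = {0}
'c' @ 1: {1,2,3,4,6,8,10,11,12}  ✓accept
'd' @ 2: {3,5,7,9,11,12,13}  ✓accept
'd' @ 3: {3,11,12,13}  ✓accept
'd' @ 4: {3,11,12,13}  ✓accept
'd' @ 5: {3,11,12,13}  ✓accept
final: {3,11,12,13}; accept 3 in set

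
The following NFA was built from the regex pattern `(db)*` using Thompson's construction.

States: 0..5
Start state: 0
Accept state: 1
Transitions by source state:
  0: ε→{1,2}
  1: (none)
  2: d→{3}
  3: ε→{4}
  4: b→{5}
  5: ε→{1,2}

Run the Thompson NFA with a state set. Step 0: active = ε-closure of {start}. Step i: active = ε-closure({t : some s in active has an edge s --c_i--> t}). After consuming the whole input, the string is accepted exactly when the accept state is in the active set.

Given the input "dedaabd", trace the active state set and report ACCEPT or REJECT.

S₀ = ε-closure({0}) = {0,1,2}
'd' @ 1: {3,4}
'e' @ 2: {}  — state set empty
rest 'daabd' ignored (set empty)
final: {}; accept 1 not in set

Answer: REJECT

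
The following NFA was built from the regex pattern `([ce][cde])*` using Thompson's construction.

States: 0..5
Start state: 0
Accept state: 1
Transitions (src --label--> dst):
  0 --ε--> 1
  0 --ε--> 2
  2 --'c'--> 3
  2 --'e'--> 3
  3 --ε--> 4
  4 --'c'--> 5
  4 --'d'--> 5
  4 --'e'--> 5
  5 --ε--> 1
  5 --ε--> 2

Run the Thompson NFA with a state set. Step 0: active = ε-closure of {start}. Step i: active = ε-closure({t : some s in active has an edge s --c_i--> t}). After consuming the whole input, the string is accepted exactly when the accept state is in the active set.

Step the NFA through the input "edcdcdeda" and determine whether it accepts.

initial (ε-close {0}): {0,1,2}
'e' @ 1: {3,4}
'd' @ 2: {1,2,5}  ✓accept
'c' @ 3: {3,4}
'd' @ 4: {1,2,5}  ✓accept
'c' @ 5: {3,4}
'd' @ 6: {1,2,5}  ✓accept
'e' @ 7: {3,4}
'd' @ 8: {1,2,5}  ✓accept
'a' @ 9: {}  — state set empty
end set {} — state 1 not in

Answer: REJECT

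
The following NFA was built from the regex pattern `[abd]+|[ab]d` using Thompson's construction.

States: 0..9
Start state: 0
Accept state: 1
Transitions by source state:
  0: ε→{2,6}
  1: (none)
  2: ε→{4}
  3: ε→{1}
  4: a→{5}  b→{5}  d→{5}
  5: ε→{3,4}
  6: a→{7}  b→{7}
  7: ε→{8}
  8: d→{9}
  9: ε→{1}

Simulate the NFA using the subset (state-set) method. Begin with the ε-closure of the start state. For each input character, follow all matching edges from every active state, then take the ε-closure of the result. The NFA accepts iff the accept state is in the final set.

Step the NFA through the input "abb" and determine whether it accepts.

S₀ = ε-closure({0}) = {0,2,4,6}
'a' @ 1: {1,3,4,5,7,8}  (accept∈set)
'b' @ 2: {1,3,4,5}  (accept∈set)
'b' @ 3: {1,3,4,5}  (accept∈set)
final: {1,3,4,5}; accept 1 in set

Answer: ACCEPT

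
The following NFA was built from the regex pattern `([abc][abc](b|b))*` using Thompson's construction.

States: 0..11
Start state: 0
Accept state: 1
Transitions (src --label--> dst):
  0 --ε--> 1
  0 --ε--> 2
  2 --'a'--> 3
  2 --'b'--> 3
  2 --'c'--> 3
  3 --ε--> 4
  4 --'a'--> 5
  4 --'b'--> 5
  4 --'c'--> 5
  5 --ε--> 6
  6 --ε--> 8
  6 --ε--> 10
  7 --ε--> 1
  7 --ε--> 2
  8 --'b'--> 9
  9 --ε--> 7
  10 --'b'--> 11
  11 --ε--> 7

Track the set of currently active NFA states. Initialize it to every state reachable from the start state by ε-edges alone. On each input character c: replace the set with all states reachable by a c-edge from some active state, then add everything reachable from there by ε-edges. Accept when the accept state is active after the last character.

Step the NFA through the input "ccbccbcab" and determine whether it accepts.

initial (ε-close {0}): {0,1,2}
'c' @ 1: {3,4}
'c' @ 2: {5,6,8,10}
'b' @ 3: {1,2,7,9,11}  ✓accept
'c' @ 4: {3,4}
'c' @ 5: {5,6,8,10}
'b' @ 6: {1,2,7,9,11}  ✓accept
'c' @ 7: {3,4}
'a' @ 8: {5,6,8,10}
'b' @ 9: {1,2,7,9,11}  ✓accept
end set {1,2,7,9,11} — state 1 in

Answer: ACCEPT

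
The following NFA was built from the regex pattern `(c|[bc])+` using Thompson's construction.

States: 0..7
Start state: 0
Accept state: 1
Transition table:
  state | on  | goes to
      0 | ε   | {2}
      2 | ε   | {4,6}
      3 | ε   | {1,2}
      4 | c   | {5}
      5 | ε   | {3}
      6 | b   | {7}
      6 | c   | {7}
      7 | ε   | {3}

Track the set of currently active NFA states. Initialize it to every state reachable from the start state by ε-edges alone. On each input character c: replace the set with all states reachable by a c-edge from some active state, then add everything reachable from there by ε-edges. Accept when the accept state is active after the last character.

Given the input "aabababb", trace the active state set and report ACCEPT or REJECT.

Answer: REJECT

Steps:
start: ε-closure({0}) = {0,2,4,6}
'a' @ 1: {}  — state set empty
rest 'abababb' ignored (set empty)
final: {}; accept 1 not in set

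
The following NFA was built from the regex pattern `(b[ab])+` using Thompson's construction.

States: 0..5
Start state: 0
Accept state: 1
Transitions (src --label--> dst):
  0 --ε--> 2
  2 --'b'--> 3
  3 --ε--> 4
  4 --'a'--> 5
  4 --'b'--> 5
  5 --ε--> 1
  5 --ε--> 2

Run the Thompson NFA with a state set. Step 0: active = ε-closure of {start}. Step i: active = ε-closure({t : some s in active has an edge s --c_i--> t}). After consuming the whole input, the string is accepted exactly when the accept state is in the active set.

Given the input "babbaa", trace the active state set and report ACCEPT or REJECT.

Answer: REJECT

Trace:
initial (ε-close {0}): {0,2}
'b' @ 1: {3,4}
'a' @ 2: {1,2,5}  [accepting]
'b' @ 3: {3,4}
'b' @ 4: {1,2,5}  [accepting]
'a' @ 5: {}  — no active states
rest 'a' ignored (set empty)
after full input: {}  (accept=1 not in)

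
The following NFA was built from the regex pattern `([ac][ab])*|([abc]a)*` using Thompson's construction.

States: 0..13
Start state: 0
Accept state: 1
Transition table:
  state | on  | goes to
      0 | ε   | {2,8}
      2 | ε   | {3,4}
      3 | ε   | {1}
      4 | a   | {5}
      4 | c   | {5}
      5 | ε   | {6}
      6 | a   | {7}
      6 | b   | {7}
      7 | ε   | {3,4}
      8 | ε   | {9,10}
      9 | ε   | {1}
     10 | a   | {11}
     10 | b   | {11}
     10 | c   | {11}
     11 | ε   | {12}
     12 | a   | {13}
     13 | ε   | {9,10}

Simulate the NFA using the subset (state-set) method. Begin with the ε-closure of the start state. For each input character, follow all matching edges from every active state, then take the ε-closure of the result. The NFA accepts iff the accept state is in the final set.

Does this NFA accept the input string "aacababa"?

Answer: ACCEPT

Steps:
start: ε-closure({0}) = {0,1,2,3,4,8,9,10}
'a' @ 1: {5,6,11,12}
'a' @ 2: {1,3,4,7,9,10,13}  [accepting]
'c' @ 3: {5,6,11,12}
'a' @ 4: {1,3,4,7,9,10,13}  [accepting]
'b' @ 5: {11,12}
'a' @ 6: {1,9,10,13}  [accepting]
'b' @ 7: {11,12}
'a' @ 8: {1,9,10,13}  [accepting]
after full input: {1,9,10,13}  (accept=1 in)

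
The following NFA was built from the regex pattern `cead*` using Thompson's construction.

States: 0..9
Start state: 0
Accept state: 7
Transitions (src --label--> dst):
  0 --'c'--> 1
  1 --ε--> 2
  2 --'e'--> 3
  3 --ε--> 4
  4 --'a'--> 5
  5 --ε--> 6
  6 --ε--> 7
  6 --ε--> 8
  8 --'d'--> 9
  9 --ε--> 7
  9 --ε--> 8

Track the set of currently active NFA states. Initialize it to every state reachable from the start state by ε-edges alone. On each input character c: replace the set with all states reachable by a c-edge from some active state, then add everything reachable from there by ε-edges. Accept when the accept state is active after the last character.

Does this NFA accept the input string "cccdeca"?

Answer: REJECT

Trace:
S₀ = ε-closure({0}) = {0}
'c' @ 1: {1,2}
'c' @ 2: {}  — state set empty
rest 'cdeca' ignored (set empty)
final: {}; accept 7 not in set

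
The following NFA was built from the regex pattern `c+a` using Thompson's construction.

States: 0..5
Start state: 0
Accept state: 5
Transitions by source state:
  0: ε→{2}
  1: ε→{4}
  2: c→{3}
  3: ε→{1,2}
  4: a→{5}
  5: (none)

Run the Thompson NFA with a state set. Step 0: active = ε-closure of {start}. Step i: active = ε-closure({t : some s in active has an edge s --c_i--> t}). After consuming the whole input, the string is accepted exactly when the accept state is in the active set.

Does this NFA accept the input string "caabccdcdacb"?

Answer: REJECT

Steps:
start: ε-closure({0}) = {0,2}
'c' @ 1: {1,2,3,4}
'a' @ 2: {5}  ✓accept
'a' @ 3: {}  — dead — no transitions
rest 'bccdcdacb' ignored (set empty)
end set {} — state 5 not in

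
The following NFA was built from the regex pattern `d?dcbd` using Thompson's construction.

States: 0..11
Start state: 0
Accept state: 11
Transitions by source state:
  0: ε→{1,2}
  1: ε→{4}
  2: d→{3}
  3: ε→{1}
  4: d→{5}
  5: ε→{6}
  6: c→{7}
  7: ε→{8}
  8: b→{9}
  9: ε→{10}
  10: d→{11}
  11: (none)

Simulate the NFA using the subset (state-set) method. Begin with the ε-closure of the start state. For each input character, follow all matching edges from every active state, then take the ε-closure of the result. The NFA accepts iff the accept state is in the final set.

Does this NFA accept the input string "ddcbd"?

S₀ = ε-closure({0}) = {0,1,2,4}
'd' @ 1: {1,3,4,5,6}
'd' @ 2: {5,6}
'c' @ 3: {7,8}
'b' @ 4: {9,10}
'd' @ 5: {11}  ✓accept
after full input: {11}  (accept=11 in)

Answer: ACCEPT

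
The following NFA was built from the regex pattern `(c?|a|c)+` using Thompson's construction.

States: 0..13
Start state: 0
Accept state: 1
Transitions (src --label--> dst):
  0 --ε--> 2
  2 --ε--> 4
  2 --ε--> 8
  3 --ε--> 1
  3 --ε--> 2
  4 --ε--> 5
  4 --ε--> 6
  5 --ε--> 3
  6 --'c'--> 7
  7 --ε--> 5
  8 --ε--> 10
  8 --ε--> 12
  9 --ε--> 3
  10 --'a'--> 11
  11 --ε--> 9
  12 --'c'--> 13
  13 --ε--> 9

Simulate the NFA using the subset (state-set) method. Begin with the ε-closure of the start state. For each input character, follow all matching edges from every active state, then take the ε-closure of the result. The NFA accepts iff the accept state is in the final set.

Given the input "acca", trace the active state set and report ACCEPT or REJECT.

initial (ε-close {0}): {0,1,2,3,4,5,6,8,10,12}
'a' @ 1: {1,2,3,4,5,6,8,9,10,11,12}  ✓accept
'c' @ 2: {1,2,3,4,5,6,7,8,9,10,12,13}  ✓accept
'c' @ 3: {1,2,3,4,5,6,7,8,9,10,12,13}  ✓accept
'a' @ 4: {1,2,3,4,5,6,8,9,10,11,12}  ✓accept
final: {1,2,3,4,5,6,8,9,10,11,12}; accept 1 in set

Answer: ACCEPT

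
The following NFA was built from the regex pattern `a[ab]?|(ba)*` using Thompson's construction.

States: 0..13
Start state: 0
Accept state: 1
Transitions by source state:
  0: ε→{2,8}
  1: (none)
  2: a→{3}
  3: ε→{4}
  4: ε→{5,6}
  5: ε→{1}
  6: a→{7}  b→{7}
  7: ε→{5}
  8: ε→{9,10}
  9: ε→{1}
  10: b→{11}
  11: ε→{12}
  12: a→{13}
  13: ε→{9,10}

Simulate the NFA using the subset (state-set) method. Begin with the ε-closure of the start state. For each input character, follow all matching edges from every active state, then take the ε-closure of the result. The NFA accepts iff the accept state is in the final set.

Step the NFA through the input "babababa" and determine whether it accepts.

start: ε-closure({0}) = {0,1,2,8,9,10}
'b' @ 1: {11,12}
'a' @ 2: {1,9,10,13}  (accept∈set)
'b' @ 3: {11,12}
'a' @ 4: {1,9,10,13}  (accept∈set)
'b' @ 5: {11,12}
'a' @ 6: {1,9,10,13}  (accept∈set)
'b' @ 7: {11,12}
'a' @ 8: {1,9,10,13}  (accept∈set)
final: {1,9,10,13}; accept 1 in set

Answer: ACCEPT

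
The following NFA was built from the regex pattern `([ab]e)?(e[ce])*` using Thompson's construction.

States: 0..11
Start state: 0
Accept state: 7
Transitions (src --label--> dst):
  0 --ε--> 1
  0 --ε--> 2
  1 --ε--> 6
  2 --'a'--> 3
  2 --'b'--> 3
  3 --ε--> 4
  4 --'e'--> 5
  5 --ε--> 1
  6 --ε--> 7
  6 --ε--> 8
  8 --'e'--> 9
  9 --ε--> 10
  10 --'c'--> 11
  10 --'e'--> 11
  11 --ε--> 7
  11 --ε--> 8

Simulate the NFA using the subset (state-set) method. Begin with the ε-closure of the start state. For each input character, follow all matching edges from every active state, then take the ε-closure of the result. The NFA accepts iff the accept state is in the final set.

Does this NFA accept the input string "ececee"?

Answer: ACCEPT

Derivation:
initial (ε-close {0}): {0,1,2,6,7,8}
'e' @ 1: {9,10}
'c' @ 2: {7,8,11}  (accept∈set)
'e' @ 3: {9,10}
'c' @ 4: {7,8,11}  (accept∈set)
'e' @ 5: {9,10}
'e' @ 6: {7,8,11}  (accept∈set)
after full input: {7,8,11}  (accept=7 in)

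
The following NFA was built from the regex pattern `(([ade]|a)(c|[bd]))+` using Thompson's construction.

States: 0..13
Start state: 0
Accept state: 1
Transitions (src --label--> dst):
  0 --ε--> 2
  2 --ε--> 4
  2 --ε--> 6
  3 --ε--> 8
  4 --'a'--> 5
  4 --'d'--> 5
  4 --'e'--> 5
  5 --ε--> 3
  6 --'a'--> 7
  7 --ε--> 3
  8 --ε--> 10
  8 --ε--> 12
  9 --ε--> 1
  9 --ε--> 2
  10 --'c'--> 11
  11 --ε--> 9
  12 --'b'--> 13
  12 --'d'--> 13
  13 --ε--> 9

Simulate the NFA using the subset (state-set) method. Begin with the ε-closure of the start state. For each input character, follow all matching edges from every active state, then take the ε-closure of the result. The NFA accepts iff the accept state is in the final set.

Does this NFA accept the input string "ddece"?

Answer: REJECT

Derivation:
S₀ = ε-closure({0}) = {0,2,4,6}
'd' @ 1: {3,5,8,10,12}
'd' @ 2: {1,2,4,6,9,13}  ✓accept
'e' @ 3: {3,5,8,10,12}
'c' @ 4: {1,2,4,6,9,11}  ✓accept
'e' @ 5: {3,5,8,10,12}
final: {3,5,8,10,12}; accept 1 not in set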